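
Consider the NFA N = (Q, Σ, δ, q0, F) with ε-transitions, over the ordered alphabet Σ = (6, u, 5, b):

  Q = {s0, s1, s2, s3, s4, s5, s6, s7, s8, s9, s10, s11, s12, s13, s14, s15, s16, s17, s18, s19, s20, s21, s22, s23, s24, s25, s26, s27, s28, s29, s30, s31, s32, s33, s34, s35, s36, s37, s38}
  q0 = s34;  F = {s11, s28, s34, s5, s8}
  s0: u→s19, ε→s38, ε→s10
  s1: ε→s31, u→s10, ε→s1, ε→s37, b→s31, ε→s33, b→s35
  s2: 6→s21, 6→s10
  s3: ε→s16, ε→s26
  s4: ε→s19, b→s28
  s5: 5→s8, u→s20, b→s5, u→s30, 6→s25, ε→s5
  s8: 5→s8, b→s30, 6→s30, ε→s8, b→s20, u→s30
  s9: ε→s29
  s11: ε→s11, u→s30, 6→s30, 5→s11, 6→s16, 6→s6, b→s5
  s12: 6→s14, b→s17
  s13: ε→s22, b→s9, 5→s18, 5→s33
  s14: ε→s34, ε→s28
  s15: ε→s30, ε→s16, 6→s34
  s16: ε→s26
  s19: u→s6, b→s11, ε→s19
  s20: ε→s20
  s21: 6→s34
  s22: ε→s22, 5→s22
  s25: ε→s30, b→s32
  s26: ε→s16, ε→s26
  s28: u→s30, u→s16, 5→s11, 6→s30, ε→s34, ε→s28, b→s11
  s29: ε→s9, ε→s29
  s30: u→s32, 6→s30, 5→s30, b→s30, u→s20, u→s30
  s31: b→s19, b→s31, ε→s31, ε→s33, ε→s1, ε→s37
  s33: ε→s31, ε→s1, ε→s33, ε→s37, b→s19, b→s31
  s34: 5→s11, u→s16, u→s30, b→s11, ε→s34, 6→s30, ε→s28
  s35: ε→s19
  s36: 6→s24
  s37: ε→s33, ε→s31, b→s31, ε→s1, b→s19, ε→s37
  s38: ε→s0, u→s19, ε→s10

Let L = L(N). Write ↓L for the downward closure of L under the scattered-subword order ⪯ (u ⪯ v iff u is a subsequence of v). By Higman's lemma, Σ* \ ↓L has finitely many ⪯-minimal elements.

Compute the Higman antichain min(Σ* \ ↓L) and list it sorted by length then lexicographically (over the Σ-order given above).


Antichain: [6, u, 5b5b, bb5b].

|Q|=39, |F|=5, |δ|=104 (46 ε).
min D↑ (5 st, q0=0, F={1}): 0:6→1,u→1,5→2,b→2 1:6→1,u→1,5→1,b→1 2:6→1,u→1,5→2,b→3 3:6→1,u→1,5→4,b→3 4:6→1,u→1,5→4,b→1 (ε-aug+det+¬).
'6': |S_i|=[12, 7] end={s16,s20,s25,s26,s30,s32,s6} rej; 1/1 del acc.
'u': |S_i|=[12, 5] end={s16,s20,s26,s30,s32} — reject; 1/1 deletions ∈↓L.
'5b5b': |S_i|=[12, 10, 6, 4, 3] end={s20,s30,s32} rej; 4/4 single-dels accept.
'bb5b': run [12, 10, 6, 4, 3] end={s20,s30,s32} — reject; 4/4 deletions ∈↓L.
4 words, ⪯-incomp.


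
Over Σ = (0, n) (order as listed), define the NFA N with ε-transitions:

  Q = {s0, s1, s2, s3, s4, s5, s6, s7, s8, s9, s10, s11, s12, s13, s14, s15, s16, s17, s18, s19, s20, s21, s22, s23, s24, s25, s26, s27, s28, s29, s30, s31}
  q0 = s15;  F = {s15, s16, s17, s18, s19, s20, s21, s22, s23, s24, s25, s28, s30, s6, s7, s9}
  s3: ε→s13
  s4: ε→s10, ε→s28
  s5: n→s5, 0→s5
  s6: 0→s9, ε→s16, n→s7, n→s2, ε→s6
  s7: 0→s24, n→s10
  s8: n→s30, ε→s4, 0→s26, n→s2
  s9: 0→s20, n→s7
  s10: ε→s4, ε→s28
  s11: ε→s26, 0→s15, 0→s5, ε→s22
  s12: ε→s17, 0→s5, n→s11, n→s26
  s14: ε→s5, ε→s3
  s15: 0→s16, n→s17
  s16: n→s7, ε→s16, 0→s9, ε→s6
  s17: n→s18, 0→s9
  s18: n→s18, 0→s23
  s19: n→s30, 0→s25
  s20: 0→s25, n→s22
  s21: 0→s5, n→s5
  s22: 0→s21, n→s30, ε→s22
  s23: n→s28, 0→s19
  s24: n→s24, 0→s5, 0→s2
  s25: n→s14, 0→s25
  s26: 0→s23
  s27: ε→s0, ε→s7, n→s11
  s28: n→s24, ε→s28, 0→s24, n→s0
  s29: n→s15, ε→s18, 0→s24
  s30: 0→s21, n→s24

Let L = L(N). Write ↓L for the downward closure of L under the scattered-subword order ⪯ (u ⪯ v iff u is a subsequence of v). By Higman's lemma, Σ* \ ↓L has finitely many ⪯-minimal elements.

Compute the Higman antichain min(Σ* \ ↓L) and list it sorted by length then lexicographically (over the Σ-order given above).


|Q|=32, |F|=16, |δ|=69 (20 ε).
min D↑ (16 st, q0=0, F={12}): 0:0→1,n→2 1:0→3,n→4 2:0→3,n→5 3:0→6,n→4 4:0→7,n→8 5:0→9,n→5 6:0→10,n→11 7:0→12,n→7 8:0→7,n→7 9:0→13,n→8 10:0→10,n→12 11:0→14,n→15 12:0→12,n→12 13:0→10,n→15 14:0→12,n→12 15:0→14,n→7 [Hopcroft].
'0n00': |S_i|=[24, 21, 14, 4, 2] end={s2,s5} ∉↓L; 4/4 deletions ∈↓L.
'0000n': run [24, 21, 18, 11, 7, 4] end={s13,s14,s3,s5} — reject; 5/5 del acc.
'0nnn0': run [24, 21, 14, 9, 4, 2] end={s2,s5} — reject; 5/5 deletions ∈↓L.
'n000n': |S_i|=[24, 21, 19, 12, 7, 4] end={s13,s14,s3,s5} ∉↓L; 5/5 single-dels accept.
'nn0nn0': |S_i|=[24, 21, 18, 13, 10, 4, 2] end={s2,s5} ∉↓L; 6/6 del acc.
5 obstructions.

A = [0n00, 0000n, 0nnn0, n000n, nn0nn0].


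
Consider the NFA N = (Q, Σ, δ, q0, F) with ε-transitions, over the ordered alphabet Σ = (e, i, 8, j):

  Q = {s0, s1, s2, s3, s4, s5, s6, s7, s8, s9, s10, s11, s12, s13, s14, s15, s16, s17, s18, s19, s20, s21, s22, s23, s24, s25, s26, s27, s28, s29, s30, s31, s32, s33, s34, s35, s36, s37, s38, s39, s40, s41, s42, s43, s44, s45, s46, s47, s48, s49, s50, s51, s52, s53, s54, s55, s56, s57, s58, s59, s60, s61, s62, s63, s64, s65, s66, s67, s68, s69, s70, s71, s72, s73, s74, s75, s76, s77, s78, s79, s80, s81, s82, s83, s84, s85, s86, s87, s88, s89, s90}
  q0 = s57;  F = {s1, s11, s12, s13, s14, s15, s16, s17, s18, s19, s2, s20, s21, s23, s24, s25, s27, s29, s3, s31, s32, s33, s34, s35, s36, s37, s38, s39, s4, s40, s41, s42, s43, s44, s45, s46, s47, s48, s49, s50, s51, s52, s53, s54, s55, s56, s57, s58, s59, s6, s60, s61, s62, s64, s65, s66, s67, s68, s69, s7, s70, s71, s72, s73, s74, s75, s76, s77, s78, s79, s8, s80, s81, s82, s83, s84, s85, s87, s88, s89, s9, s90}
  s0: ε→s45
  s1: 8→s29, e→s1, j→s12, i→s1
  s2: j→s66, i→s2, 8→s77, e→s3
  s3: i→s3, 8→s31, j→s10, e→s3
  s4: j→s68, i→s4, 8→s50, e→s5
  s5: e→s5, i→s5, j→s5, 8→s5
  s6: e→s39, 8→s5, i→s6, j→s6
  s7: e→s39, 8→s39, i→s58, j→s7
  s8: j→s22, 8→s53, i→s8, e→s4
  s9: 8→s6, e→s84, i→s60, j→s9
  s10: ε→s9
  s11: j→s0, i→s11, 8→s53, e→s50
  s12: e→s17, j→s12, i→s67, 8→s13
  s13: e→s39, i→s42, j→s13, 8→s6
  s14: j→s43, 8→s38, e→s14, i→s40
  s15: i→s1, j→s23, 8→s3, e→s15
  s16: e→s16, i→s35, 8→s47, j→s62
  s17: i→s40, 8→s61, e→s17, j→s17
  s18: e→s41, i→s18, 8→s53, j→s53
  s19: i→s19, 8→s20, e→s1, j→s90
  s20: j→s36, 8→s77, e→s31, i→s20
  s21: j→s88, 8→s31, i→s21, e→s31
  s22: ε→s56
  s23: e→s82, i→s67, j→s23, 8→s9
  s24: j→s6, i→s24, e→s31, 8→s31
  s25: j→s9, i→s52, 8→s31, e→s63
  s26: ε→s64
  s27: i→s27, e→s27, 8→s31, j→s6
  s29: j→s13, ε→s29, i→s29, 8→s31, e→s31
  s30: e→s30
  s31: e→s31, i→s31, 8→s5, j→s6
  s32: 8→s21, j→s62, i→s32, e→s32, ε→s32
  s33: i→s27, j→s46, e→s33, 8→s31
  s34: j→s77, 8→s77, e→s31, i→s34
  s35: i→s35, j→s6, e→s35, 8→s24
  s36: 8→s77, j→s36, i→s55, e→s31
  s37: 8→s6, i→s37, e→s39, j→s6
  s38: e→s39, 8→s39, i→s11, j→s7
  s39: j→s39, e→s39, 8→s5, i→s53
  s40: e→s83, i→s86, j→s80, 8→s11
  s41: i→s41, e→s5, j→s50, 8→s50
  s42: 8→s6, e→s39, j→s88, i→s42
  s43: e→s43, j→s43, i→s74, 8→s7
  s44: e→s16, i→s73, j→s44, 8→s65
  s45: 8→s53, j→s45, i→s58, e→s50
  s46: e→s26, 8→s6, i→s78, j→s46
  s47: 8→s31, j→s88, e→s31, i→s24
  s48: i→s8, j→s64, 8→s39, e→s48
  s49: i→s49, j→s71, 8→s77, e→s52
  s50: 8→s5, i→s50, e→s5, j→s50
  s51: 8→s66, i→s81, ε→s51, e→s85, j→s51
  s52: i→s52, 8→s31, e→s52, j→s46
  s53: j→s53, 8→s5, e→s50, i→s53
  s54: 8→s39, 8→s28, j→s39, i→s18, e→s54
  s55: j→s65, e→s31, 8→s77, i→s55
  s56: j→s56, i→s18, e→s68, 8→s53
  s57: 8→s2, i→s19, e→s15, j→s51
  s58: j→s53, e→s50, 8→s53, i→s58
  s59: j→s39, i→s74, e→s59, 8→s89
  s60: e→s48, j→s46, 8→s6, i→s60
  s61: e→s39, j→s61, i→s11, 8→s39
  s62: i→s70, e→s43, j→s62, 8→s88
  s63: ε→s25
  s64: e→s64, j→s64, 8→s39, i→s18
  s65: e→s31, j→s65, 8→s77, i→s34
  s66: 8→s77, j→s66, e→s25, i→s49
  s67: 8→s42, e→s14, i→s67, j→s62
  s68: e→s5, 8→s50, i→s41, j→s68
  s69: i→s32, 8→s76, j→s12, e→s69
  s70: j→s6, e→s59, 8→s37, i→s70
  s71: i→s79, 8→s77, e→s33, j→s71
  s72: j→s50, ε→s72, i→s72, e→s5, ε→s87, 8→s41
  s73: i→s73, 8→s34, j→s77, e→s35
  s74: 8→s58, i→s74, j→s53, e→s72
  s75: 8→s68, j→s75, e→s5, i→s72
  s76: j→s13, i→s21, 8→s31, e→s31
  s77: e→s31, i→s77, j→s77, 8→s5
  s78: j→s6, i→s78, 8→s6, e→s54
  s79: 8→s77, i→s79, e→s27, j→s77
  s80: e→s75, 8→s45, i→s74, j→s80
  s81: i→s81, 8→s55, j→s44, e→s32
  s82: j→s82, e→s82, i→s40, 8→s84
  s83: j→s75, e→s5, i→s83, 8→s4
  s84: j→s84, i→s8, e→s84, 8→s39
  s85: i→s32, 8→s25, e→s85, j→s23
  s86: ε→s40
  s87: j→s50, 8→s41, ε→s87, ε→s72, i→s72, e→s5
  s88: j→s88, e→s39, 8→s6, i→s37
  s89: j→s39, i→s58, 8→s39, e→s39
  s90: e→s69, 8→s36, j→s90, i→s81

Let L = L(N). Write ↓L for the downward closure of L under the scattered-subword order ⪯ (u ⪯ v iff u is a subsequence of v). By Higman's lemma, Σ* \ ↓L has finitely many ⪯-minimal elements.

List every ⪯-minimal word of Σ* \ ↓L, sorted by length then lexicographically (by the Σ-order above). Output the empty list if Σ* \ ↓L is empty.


A = [888, i8e8, ejeiee, jijij8].

|Q|=91, |F|=82, |δ|=347 (13 ε).
min D↑ (82 st, q0=0, F={22}): 0:e→1,i→2,8→3,j→4 1:e→1,i→5,8→6,j→7 2:e→5,i→2,8→8,j→9 3:e→6,i→3,8→10,j→11 4:e→12,i→13,8→11,j→4 5:e→5,i→5,8→14,j→15 6:e→6,i→6,8→16,j→17 7:e→18,i→19,8→17,j→7 8:e→16,i→8,8→10,j→20 9:e→21,i→13,8→20,j→9 10:e→16,i→10,8→22,j→10 11:e→23,i→24,8→10,j→11 12:e→12,i→25,8→23,j→7 13:e→25,i→13,8→26,j→27 14:e→16,i→14,8→16,j→28 15:e→29,i→19,8→28,j→15 16:e→16,i→16,8→22,j→30 17:e→31,i→32,8→30,j→17 18:e→18,i→33,8→31,j→18 19:e→34,i→19,8→35,j→36 20:e→16,i→26,8→10,j→20 21:e→21,i→25,8→37,j→15 22:e→22,i→22,8→22,j→22 23:e→23,i→38,8→16,j→17 24:e→38,i→24,8→10,j→39 25:e→25,i→25,8→40,j→36 26:e→16,i→26,8→10,j→41 27:e→42,i→43,8→41,j→27 28:e→44,i→35,8→30,j→28 29:e→29,i→33,8→45,j→29 30:e→44,i→30,8→22,j→30 31:e→31,i→46,8→44,j→31 32:e→47,i→32,8→30,j→48 33:e→49,i→33,8→50,j→51 34:e→34,i→33,8→52,j→53 35:e→44,i→35,8→30,j→54 36:e→53,i→55,8→54,j→36 37:e→16,i→40,8→16,j→28 38:e→38,i→38,8→16,j→48 39:e→56,i→57,8→10,j→39 40:e→16,i→40,8→16,j→54 41:e→16,i→58,8→10,j→41 42:e→42,i→59,8→60,j→36 43:e→59,i→43,8→58,j→10 44:e→44,i→61,8→22,j→44 45:e→44,i→50,8→44,j→45 46:e→62,i→46,8→61,j→63 47:e→47,i→46,8→44,j→64 48:e→64,i→65,8→30,j→48 49:e→22,i→49,8→62,j→66 50:e→67,i→50,8→61,j→68 51:e→66,i→69,8→68,j→51 52:e→44,i→50,8→44,j→70 53:e→53,i→69,8→70,j→53 54:e→44,i→71,8→30,j→54 55:e→72,i→55,8→71,j→30 56:e→56,i→73,8→16,j→48 57:e→73,i→57,8→10,j→10 58:e→16,i→58,8→10,j→10 59:e→59,i→59,8→74,j→30 60:e→16,i→74,8→16,j→54 61:e→67,i→61,8→22,j→61 62:e→22,i→62,8→67,j→75 63:e→75,i→76,8→61,j→63 64:e→64,i→76,8→44,j→64 65:e→77,i→65,8→30,j→30 66:e→22,i→78,8→75,j→66 67:e→22,i→67,8→22,j→67 68:e→67,i→79,8→61,j→68 69:e→78,i→69,8→79,j→61 70:e→44,i→79,8→44,j→70 71:e→44,i→71,8→30,j→30 72:e→72,i→69,8→80,j→44 73:e→73,i→73,8→16,j→30 74:e→16,i→74,8→16,j→30 75:e→22,i→81,8→67,j→75 76:e→81,i→76,8→61,j→61 77:e→77,i→76,8→44,j→44 78:e→22,i→78,8→81,j→67 79:e→67,i→79,8→61,j→61 80:e→44,i→79,8→44,j→44 81:e→22,i→81,8→67,j→67.
'888': N↓-sim [90, 58, 8, 1] end={s5} rej; 3/3 deletions ∈↓L.
'i8e8': |S_i|=[90, 84, 33, 6, 1] end={s5} — reject; 4/4 deletions ∈↓L.
'ejeiee': N↓-sim [90, 72, 53, 38, 22, 9, 1] end={s5} rej; 6/6 single-dels accept.
'jijij8': run [90, 82, 64, 46, 26, 7, 1] end={s5} ∉↓L; 6/6 del acc.
4 obstructions.


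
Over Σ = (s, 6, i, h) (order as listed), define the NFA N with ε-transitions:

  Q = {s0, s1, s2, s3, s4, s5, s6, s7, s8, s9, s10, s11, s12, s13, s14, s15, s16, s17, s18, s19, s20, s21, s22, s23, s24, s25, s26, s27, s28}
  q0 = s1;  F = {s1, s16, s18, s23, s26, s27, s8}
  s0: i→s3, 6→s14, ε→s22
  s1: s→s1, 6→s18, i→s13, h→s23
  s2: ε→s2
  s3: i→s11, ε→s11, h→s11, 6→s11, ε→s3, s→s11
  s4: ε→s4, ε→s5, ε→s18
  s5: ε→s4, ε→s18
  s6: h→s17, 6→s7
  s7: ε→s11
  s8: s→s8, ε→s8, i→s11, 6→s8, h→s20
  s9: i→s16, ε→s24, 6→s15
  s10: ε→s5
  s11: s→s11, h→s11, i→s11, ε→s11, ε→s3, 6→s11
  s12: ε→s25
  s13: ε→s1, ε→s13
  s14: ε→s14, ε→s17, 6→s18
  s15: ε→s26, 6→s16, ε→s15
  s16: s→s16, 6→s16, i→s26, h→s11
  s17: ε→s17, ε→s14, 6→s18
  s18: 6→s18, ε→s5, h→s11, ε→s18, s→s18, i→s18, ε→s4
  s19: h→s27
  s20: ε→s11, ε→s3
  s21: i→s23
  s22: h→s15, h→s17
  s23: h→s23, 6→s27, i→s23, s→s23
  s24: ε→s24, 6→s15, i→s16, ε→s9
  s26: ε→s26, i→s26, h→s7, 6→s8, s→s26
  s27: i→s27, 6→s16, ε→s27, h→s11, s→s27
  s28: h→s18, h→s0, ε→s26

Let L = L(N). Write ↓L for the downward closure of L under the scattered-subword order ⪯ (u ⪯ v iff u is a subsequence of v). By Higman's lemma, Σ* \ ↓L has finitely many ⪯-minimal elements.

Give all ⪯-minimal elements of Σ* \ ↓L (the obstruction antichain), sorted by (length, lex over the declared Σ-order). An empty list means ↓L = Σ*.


|Q|=29, |F|=7, |δ|=87 (34 ε).
min D↑ (8 st, q0=0, F={3}): 0:s→0,6→1,i→0,h→2 1:s→1,6→1,i→1,h→3 2:s→2,6→4,i→2,h→2 3:s→3,6→3,i→3,h→3 4:s→4,6→5,i→4,h→3 5:s→5,6→5,i→6,h→3 6:s→6,6→7,i→6,h→3 7:s→7,6→7,i→3,h→3.
'6h': run [14, 11, 4] end={s11,s20,s3,s7} rej; 2/2 del acc.
'h66i6i': |S_i|=[14, 9, 8, 7, 6, 4, 2] end={s11,s3} rej; 6/6 single-dels accept.
2 words, ⪯-incomp.

Antichain: [6h, h66i6i].


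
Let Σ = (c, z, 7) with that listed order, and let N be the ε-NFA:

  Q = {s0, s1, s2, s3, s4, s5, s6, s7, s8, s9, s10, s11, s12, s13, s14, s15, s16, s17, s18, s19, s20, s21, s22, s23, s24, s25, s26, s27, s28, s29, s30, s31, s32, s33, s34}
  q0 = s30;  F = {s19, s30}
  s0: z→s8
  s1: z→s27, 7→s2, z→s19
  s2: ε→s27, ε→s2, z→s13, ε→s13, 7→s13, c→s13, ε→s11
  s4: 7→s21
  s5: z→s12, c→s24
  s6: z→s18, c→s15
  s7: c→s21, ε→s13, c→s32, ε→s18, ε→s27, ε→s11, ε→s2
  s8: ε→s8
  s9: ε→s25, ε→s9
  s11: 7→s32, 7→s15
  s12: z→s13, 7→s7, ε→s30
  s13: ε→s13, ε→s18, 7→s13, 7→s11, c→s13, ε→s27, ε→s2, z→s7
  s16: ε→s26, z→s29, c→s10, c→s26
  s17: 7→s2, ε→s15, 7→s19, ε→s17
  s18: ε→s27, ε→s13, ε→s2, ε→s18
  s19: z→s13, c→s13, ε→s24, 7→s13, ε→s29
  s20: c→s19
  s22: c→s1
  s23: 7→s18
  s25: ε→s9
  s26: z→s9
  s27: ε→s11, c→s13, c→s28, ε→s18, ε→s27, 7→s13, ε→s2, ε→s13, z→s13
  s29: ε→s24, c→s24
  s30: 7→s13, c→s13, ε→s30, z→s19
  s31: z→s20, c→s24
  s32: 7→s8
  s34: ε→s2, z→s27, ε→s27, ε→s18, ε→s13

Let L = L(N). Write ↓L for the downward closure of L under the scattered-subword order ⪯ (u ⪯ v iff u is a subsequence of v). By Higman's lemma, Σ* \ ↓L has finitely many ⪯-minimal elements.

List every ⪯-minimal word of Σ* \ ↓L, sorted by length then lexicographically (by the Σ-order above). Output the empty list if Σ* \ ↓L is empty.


A = [c, 7, zz].

|Q|=35, |F|=2, |δ|=84 (38 ε).
min D↑ (3 st, q0=0, F={1}): 0:c→1,z→2,7→1 1:c→1,z→1,7→1 2:c→1,z→1,7→1.
'c': run [15, 12] end={s11,s13,s15,s18,s2,s21,s24,s27,s28,s32,s7,s8} — reject; 1/1 del acc.
'7': run [15, 11] end={s11,s13,s15,s18,s2,s21,s27,s28,s32,s7,s8} — reject; 1/1 deletions ∈↓L.
'zz': N↓-sim [15, 14, 11] end={s11,s13,s15,s18,s2,s21,s27,s28,s32,s7,s8} rej; 2/2 del acc.
3 minimals (antichain).


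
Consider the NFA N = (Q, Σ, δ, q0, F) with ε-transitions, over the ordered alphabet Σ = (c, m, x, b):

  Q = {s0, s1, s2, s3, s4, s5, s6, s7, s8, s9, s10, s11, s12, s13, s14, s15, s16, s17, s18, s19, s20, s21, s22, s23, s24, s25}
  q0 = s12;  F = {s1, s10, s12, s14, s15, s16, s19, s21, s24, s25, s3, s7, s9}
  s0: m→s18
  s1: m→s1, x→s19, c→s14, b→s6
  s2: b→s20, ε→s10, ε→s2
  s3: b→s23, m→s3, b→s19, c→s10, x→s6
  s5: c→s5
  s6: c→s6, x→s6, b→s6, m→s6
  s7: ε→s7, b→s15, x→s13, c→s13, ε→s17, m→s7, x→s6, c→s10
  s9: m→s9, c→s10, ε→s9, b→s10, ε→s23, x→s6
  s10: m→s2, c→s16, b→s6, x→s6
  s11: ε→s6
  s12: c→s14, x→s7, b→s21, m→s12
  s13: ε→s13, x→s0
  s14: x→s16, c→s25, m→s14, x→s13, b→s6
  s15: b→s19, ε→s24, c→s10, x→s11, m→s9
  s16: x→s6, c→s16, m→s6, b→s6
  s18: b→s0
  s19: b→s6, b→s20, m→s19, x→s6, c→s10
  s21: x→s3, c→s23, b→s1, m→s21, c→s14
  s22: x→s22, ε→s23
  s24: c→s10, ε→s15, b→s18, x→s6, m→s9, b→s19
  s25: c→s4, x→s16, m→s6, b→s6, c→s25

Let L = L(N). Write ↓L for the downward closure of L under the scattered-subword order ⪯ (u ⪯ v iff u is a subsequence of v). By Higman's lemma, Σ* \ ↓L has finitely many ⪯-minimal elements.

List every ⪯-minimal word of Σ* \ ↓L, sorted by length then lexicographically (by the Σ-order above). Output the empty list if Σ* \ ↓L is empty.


A = [cb, xx, ccm, cxm, bbb, xbmbcm].

|Q|=26, |F|=13, |δ|=81 (11 ε).
min D↑ (13 st, q0=0, F={6}): 0:c→1,m→0,x→2,b→3 1:c→4,m→1,x→5,b→6 2:c→7,m→2,x→6,b→8 3:c→1,m→3,x→9,b→10 4:c→4,m→6,x→5,b→6 5:c→5,m→6,x→6,b→6 6:c→6,m→6,x→6,b→6 7:c→5,m→7,x→6,b→6 8:c→7,m→11,x→6,b→12 9:c→7,m→9,x→6,b→12 10:c→1,m→10,x→12,b→6 11:c→7,m→11,x→6,b→7 12:c→7,m→12,x→6,b→6.
'cb': |S_i|=[23, 12, 4] end={s0,s18,s20,s6} rej; 2/2 del acc.
'xx': N↓-sim [23, 17, 5] end={s0,s11,s13,s18,s6} — reject; 2/2 del acc.
'ccm': N↓-sim [23, 12, 4, 1] end={s6} ∉↓L; 3/3 single-dels accept.
'cxm': run [23, 12, 5, 3] end={s0,s18,s6} rej; 3/3 del acc.
'bbb': N↓-sim [23, 20, 14, 4] end={s0,s18,s20,s6} rej; 3/3 del acc.
'xbmbcm': |S_i|=[23, 17, 13, 10, 7, 2, 1] end={s6} — reject; 6/6 single-dels accept.
6 minimals (antichain).


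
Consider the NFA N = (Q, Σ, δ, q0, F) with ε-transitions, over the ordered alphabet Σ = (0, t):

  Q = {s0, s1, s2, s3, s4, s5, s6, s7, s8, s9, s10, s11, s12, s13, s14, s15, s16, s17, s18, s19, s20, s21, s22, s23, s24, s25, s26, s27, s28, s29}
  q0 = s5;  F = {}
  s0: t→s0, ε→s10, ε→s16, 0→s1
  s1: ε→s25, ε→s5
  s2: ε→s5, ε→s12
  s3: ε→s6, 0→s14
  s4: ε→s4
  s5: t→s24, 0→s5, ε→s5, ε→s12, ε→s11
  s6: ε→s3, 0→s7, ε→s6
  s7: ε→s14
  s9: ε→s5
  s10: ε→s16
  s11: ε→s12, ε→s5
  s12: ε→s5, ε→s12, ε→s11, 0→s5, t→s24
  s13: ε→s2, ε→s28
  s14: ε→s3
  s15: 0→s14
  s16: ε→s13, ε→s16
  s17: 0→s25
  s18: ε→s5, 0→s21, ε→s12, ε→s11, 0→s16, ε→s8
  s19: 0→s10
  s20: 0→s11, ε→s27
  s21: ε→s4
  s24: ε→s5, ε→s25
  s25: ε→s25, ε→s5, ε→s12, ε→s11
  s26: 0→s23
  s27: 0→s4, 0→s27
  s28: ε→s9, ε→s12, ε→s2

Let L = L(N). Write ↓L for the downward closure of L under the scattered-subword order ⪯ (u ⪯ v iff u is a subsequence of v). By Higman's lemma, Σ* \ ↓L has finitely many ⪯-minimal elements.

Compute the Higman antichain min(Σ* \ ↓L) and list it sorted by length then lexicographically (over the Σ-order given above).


min(Σ*\↓L) = [ε].

|Q|=30, |F|=0, |δ|=58 (41 ε).
min D↑ (1 st, q0=0, F={0}): 0:0→0,t→0.
ε ∈ L(D↑) ⇒ ↓L = ∅.


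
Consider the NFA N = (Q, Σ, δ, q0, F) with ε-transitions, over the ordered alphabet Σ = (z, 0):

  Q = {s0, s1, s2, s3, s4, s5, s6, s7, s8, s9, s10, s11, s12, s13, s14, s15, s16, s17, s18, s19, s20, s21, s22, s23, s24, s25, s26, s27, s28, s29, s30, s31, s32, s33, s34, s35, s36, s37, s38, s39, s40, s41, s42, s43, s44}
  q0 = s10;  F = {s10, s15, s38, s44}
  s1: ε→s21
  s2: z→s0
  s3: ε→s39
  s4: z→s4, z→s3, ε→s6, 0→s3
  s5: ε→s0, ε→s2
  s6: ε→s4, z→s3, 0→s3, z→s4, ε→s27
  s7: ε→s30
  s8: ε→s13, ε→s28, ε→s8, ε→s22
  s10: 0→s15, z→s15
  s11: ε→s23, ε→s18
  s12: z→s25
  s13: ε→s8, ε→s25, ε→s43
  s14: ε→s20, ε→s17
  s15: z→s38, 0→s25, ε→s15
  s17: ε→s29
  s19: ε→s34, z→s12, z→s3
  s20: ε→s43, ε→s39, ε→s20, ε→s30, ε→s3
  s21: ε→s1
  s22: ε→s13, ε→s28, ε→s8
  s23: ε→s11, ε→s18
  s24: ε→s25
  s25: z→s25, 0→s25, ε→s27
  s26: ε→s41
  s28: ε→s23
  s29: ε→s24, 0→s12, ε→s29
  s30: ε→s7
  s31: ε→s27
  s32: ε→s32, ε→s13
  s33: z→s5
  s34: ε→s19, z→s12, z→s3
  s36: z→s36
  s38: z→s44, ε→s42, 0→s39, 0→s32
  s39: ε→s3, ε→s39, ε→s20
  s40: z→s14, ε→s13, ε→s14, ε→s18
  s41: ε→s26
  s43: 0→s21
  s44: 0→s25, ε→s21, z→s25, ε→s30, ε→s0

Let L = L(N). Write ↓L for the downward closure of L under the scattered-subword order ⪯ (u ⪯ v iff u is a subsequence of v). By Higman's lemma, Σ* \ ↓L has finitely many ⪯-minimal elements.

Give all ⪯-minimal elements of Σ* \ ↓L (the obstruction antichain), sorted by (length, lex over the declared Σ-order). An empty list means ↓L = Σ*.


Antichain: [z0, 00, zzzz, 0zzz].

|Q|=45, |F|=4, |δ|=83 (55 ε).
min D↑ (5 st, q0=0, F={3}): 0:z→1,0→1 1:z→2,0→3 2:z→4,0→3 3:z→3,0→3 4:z→3,0→3 (ε-aug+det+¬).
'z0': N↓-sim [24, 23, 18] end={s1,s11,s13,s18,s20,s21,s22,s23,s25,s27,s28,s3,…} ∉↓L; 2/2 del acc.
'00': N↓-sim [24, 23, 18] end={s1,s11,s13,s18,s20,s21,s22,s23,s25,s27,s28,s3,…} rej; 2/2 single-dels accept.
'zzzz': |S_i|=[24, 23, 22, 8, 2] end={s25,s27} rej; 4/4 del acc.
'0zzz': |S_i|=[24, 23, 22, 8, 2] end={s25,s27} — reject; 4/4 single-dels accept.
4 words, ⪯-incomp.


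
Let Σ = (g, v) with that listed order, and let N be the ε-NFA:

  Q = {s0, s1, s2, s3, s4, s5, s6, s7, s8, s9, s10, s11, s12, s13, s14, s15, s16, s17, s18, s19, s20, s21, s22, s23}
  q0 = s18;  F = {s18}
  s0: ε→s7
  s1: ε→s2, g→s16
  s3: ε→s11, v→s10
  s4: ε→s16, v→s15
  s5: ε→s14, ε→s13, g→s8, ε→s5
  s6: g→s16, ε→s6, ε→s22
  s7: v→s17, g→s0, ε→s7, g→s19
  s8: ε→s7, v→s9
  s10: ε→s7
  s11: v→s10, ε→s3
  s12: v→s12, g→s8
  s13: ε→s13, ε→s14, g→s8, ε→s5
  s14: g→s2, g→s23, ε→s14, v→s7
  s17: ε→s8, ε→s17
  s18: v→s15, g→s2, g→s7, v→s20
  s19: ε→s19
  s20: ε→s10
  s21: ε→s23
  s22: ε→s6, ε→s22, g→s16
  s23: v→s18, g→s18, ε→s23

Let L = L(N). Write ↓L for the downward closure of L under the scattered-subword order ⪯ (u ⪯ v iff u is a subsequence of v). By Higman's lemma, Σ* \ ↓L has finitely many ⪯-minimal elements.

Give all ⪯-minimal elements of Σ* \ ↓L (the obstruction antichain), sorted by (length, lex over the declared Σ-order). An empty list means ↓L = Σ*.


Antichain: [g, v].

|Q|=24, |F|=1, |δ|=48 (25 ε).
min D↑ (2 st, q0=0, F={1}): 0:g→1,v→1 1:g→1,v→1 (ε-aug+det+¬).
'g': |S_i|=[11, 7] end={s0,s17,s19,s2,s7,s8,s9} ∉↓L; 1/1 single-dels accept.
'v': N↓-sim [11, 9] end={s0,s10,s15,s17,s19,s20,s7,s8,s9} ∉↓L; 1/1 deletions ∈↓L.
2 minimals (antichain).


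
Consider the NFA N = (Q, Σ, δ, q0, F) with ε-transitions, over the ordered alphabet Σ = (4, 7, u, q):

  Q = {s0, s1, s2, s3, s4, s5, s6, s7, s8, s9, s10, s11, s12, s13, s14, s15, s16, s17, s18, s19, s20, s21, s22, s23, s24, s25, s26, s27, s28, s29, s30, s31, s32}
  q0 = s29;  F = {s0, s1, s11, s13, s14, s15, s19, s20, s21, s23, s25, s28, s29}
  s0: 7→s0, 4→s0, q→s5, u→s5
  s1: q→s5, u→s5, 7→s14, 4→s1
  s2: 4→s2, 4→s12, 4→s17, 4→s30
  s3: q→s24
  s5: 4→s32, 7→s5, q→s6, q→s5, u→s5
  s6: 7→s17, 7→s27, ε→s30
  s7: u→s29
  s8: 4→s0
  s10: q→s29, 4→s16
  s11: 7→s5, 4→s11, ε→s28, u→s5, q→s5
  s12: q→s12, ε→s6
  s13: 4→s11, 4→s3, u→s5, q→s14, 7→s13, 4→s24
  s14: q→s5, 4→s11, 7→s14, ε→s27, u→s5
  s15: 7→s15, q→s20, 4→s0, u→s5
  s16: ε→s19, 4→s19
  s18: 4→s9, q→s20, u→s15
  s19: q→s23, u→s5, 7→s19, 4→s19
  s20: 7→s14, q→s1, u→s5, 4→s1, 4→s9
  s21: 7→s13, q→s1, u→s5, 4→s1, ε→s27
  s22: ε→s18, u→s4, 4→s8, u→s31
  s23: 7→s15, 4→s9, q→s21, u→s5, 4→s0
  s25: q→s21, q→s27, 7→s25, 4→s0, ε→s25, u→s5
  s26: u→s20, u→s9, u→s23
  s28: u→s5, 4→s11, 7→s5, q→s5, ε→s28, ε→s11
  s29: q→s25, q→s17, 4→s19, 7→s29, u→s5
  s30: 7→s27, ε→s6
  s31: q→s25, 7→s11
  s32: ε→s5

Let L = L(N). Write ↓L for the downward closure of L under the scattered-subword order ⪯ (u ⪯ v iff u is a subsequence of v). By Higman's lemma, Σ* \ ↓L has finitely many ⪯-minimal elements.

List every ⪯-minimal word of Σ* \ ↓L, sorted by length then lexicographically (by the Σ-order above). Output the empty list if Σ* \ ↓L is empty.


|Q|=33, |F|=13, |δ|=100 (12 ε).
min D↑ (13 st, q0=0, F={2}): 0:4→1,7→0,u→2,q→3 1:4→1,7→1,u→2,q→4 2:4→2,7→2,u→2,q→2 3:4→5,7→3,u→2,q→6 4:4→5,7→7,u→2,q→6 5:4→5,7→5,u→2,q→2 6:4→8,7→9,u→2,q→8 7:4→5,7→7,u→2,q→10 8:4→8,7→11,u→2,q→2 9:4→12,7→9,u→2,q→11 10:4→8,7→11,u→2,q→8 11:4→12,7→11,u→2,q→2 12:4→12,7→2,u→2,q→2.
'u': |S_i|=[22, 6] end={s17,s27,s30,s32,s5,s6} — reject; 1/1 deletions ∈↓L.
'q4q': |S_i|=[22, 20, 14, 7] end={s17,s24,s27,s30,s32,s5,s6} rej; 3/3 del acc.
'qqqq': run [22, 20, 16, 11, 6] end={s17,s27,s30,s32,s5,s6} ∉↓L; 4/4 del acc.
'qq747': run [22, 20, 16, 12, 10, 6] end={s17,s27,s30,s32,s5,s6} — reject; 5/5 del acc.
'4q7q7q': N↓-sim [22, 20, 19, 17, 13, 9, 6] end={s17,s27,s30,s32,s5,s6} rej; 6/6 deletions ∈↓L.
5 obstructions.

Antichain: [u, q4q, qqqq, qq747, 4q7q7q].


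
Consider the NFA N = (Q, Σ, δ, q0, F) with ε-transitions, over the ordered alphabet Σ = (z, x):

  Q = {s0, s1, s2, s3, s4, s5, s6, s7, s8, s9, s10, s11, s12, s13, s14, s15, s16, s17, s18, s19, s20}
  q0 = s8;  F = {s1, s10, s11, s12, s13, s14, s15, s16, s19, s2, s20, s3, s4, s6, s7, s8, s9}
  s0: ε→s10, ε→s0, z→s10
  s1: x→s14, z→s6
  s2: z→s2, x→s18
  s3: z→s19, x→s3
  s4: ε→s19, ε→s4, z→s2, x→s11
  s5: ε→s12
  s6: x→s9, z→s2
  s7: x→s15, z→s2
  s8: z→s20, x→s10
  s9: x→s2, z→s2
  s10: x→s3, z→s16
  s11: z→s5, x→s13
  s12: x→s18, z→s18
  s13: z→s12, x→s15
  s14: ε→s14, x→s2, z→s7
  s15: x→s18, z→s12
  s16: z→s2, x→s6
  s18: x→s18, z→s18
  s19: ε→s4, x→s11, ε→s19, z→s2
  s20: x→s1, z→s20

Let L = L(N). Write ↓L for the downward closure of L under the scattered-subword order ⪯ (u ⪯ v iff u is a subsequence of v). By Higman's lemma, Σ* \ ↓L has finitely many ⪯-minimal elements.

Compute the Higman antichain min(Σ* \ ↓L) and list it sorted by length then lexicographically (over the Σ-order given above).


min(Σ*\↓L) = [xzzx, zxxxx, xxzxzz].

|Q|=21, |F|=17, |δ|=45 (8 ε).
min D↑ (17 st, q0=0, F={12}): 0:z→1,x→2 1:z→1,x→3 2:z→4,x→5 3:z→6,x→7 4:z→8,x→6 5:z→9,x→5 6:z→8,x→10 7:z→11,x→8 8:z→8,x→12 9:z→8,x→13 10:z→8,x→8 11:z→8,x→14 12:z→12,x→12 13:z→15,x→16 14:z→15,x→12 15:z→12,x→12 16:z→15,x→14.
'xzzx': N↓-sim [19, 17, 13, 4, 1] end={s18} — reject; 4/4 deletions ∈↓L.
'zxxxx': run [19, 16, 12, 8, 4, 1] end={s18} rej; 5/5 del acc.
'xxzxzz': |S_i|=[19, 17, 14, 10, 6, 3, 1] end={s18} rej; 6/6 deletions ∈↓L.
3 obstructions.


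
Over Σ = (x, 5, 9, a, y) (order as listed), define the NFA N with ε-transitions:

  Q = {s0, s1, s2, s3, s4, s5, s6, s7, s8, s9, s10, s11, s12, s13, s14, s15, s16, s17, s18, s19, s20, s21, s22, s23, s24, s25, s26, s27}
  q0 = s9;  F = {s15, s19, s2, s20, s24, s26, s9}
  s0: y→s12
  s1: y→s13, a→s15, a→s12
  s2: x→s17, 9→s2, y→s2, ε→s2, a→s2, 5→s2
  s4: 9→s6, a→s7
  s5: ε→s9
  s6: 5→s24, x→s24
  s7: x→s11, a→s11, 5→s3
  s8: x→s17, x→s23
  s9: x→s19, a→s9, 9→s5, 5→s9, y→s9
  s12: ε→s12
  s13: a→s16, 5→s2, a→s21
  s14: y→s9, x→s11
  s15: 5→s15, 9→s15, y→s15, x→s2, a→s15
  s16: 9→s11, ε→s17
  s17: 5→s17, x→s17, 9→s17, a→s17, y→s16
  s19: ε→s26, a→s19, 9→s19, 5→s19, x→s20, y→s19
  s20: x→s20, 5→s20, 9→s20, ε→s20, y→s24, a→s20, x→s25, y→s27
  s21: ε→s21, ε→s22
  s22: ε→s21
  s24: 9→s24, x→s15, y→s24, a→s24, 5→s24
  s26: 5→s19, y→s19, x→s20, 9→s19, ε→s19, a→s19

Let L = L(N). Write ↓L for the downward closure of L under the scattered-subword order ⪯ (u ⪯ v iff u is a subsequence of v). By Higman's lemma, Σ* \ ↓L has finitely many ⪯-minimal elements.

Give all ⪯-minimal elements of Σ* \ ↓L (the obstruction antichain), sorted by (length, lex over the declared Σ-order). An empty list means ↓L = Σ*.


Antichain: [xxyxxx].

|Q|=28, |F|=7, |δ|=71 (10 ε).
min D↑ (7 st, q0=0, F={6}): 0:x→1,5→0,9→0,a→0,y→0 1:x→2,5→1,9→1,a→1,y→1 2:x→2,5→2,9→2,a→2,y→3 3:x→4,5→3,9→3,a→3,y→3 4:x→5,5→4,9→4,a→4,y→4 5:x→6,5→5,9→5,a→5,y→5 6:x→6,5→6,9→6,a→6,y→6 [Hopcroft].
'xxyxxx': |S_i|=[13, 11, 9, 7, 5, 4, 3] end={s11,s16,s17} rej; 6/6 deletions ∈↓L.
1 words, ⪯-incomp.


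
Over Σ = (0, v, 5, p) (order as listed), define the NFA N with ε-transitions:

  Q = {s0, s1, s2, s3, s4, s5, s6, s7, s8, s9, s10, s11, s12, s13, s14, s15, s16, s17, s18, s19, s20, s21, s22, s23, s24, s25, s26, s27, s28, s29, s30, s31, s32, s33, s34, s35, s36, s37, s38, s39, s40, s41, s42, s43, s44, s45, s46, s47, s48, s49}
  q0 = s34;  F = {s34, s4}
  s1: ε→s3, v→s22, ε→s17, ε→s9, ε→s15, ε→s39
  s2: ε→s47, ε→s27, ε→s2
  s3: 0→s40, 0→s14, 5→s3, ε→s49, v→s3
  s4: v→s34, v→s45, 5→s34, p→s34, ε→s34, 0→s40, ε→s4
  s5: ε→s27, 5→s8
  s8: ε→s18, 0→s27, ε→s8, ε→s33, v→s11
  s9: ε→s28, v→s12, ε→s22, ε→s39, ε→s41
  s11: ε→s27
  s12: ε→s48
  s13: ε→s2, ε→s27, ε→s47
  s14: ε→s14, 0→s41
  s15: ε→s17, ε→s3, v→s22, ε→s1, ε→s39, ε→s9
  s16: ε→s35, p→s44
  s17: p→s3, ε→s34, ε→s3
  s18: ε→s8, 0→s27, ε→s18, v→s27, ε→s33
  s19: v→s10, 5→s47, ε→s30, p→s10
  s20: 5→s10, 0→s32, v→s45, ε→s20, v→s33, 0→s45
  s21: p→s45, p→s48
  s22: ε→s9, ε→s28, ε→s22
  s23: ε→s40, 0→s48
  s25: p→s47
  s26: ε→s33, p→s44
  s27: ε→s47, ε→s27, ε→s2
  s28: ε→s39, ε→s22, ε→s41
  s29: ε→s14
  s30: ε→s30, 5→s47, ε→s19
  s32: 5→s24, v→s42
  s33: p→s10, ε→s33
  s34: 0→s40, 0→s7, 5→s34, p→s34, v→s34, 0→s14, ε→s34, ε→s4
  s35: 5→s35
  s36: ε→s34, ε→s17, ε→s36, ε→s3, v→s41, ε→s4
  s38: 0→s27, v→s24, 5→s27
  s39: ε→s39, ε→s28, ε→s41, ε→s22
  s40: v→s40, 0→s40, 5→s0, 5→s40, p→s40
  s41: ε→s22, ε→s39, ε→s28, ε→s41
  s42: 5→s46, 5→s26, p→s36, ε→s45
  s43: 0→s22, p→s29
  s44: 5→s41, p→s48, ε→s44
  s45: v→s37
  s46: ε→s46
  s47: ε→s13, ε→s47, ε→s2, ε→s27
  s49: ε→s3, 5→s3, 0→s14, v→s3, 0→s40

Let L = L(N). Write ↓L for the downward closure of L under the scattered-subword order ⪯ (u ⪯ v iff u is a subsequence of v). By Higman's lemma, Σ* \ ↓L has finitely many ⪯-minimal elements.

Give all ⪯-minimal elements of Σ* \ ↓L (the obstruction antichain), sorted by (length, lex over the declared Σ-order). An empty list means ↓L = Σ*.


A = [0].

|Q|=50, |F|=2, |δ|=141 (76 ε).
min D↑ (2 st, q0=0, F={1}): 0:0→1,v→0,5→0,p→0 1:0→1,v→1,5→1,p→1 [Hopcroft].
'0': run [15, 11] end={s0,s12,s14,s22,s28,s39,s40,s41,s48,s7,s9} rej; 1/1 single-dels accept.
1 obstructions.


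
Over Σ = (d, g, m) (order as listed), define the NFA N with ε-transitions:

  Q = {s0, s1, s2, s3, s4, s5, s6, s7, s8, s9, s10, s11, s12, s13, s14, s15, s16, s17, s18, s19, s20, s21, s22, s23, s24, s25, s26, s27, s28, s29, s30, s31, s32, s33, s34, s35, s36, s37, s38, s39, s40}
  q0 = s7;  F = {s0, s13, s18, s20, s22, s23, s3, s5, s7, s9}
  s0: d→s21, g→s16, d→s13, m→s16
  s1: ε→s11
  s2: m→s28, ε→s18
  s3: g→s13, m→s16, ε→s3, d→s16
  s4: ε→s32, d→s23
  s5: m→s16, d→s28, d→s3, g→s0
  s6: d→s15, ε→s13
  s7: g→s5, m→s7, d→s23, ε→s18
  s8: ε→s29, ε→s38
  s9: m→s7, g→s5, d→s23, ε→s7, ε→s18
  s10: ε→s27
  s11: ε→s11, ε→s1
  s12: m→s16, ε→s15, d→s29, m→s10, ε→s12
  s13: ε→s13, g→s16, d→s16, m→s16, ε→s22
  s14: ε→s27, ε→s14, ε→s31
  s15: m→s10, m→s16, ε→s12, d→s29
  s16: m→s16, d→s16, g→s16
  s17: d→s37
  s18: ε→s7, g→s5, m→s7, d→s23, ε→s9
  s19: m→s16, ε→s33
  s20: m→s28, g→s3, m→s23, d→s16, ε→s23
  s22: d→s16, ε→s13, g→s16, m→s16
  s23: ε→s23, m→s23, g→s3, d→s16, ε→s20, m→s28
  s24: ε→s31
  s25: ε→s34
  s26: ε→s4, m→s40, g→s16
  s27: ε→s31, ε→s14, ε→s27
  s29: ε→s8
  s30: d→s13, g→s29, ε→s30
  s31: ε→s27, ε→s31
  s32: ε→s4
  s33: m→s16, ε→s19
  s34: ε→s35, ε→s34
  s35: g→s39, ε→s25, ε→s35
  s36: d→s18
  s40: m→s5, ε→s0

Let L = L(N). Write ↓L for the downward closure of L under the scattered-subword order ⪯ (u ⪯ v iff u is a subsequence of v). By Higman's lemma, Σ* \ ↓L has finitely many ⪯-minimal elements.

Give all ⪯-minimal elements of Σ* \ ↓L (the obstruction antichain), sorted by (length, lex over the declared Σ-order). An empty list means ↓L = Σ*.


|Q|=41, |F|=10, |δ|=101 (45 ε).
min D↑ (7 st, q0=0, F={3}): 0:d→1,g→2,m→0 1:d→3,g→4,m→1 2:d→4,g→5,m→3 3:d→3,g→3,m→3 4:d→3,g→6,m→3 5:d→6,g→3,m→3 6:d→3,g→3,m→3 [Hopcroft].
'dd': |S_i|=[13, 8, 1] end={s16} — reject; 2/2 del acc.
'gm': run [13, 8, 1] end={s16} rej; 2/2 single-dels accept.
'ggg': |S_i|=[13, 8, 5, 1] end={s16} rej; 3/3 deletions ∈↓L.
3 words, ⪯-incomp.

A = [dd, gm, ggg].


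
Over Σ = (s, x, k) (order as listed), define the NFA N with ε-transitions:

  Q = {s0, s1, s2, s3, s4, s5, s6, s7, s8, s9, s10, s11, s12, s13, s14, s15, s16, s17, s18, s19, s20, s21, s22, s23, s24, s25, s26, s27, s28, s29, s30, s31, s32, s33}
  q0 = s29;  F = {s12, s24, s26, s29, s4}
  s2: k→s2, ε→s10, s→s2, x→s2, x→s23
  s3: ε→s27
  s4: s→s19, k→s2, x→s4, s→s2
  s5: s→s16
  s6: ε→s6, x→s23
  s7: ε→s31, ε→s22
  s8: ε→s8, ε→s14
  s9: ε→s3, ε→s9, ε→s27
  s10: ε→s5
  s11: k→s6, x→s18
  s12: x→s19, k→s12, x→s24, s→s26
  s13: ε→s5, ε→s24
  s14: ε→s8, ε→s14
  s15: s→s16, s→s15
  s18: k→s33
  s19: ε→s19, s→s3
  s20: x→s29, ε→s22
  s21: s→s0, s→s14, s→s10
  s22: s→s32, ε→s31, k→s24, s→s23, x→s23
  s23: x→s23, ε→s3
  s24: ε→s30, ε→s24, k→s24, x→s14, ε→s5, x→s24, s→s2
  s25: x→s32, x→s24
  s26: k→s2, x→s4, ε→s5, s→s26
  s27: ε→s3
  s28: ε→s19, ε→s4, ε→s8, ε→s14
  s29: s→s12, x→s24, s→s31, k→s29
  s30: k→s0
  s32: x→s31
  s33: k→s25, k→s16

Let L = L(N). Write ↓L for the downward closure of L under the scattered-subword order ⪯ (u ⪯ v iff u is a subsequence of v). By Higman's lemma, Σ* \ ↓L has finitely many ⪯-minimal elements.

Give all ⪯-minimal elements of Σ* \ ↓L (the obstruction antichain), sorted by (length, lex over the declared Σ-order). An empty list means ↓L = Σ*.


Antichain: [xs, ssk].

|Q|=34, |F|=5, |δ|=74 (28 ε).
min D↑ (6 st, q0=0, F={4}): 0:s→1,x→2,k→0 1:s→3,x→2,k→1 2:s→4,x→2,k→2 3:s→3,x→5,k→4 4:s→4,x→4,k→4 5:s→4,x→5,k→4 [Hopcroft].
'xs': N↓-sim [18, 14, 8] end={s10,s16,s19,s2,s23,s27,s3,s5} ∉↓L; 2/2 deletions ∈↓L.
'ssk': |S_i|=[18, 17, 10, 7] end={s10,s16,s2,s23,s27,s3,s5} ∉↓L; 3/3 single-dels accept.
2 words, ⪯-incomp.


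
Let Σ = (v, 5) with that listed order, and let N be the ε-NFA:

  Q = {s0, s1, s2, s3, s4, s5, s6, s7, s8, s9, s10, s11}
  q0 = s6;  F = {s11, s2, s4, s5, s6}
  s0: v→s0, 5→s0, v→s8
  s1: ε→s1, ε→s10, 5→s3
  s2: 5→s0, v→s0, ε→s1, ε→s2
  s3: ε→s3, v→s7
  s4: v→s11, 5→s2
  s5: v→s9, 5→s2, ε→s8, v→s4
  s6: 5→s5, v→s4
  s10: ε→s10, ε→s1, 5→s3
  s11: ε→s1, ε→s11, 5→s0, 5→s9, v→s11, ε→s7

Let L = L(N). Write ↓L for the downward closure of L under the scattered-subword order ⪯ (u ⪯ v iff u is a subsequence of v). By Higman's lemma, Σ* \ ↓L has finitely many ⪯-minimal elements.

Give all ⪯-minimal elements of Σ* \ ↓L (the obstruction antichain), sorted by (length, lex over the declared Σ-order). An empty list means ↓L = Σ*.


|Q|=12, |F|=5, |δ|=29 (11 ε).
min D↑ (6 st, q0=0, F={5}): 0:v→1,5→2 1:v→3,5→4 2:v→1,5→4 3:v→3,5→5 4:v→5,5→5 5:v→5,5→5.
'vv5': N↓-sim [12, 10, 8, 5] end={s0,s3,s7,s8,s9} ∉↓L; 3/3 single-dels accept.
'v5v': run [12, 10, 8, 3] end={s0,s7,s8} ∉↓L; 3/3 del acc.
'v55': run [12, 10, 8, 4] end={s0,s3,s7,s8} ∉↓L; 3/3 single-dels accept.
'55v': |S_i|=[12, 11, 8, 3] end={s0,s7,s8} — reject; 3/3 single-dels accept.
'555': run [12, 11, 8, 4] end={s0,s3,s7,s8} — reject; 3/3 single-dels accept.
5 words, ⪯-incomp.

A = [vv5, v5v, v55, 55v, 555].


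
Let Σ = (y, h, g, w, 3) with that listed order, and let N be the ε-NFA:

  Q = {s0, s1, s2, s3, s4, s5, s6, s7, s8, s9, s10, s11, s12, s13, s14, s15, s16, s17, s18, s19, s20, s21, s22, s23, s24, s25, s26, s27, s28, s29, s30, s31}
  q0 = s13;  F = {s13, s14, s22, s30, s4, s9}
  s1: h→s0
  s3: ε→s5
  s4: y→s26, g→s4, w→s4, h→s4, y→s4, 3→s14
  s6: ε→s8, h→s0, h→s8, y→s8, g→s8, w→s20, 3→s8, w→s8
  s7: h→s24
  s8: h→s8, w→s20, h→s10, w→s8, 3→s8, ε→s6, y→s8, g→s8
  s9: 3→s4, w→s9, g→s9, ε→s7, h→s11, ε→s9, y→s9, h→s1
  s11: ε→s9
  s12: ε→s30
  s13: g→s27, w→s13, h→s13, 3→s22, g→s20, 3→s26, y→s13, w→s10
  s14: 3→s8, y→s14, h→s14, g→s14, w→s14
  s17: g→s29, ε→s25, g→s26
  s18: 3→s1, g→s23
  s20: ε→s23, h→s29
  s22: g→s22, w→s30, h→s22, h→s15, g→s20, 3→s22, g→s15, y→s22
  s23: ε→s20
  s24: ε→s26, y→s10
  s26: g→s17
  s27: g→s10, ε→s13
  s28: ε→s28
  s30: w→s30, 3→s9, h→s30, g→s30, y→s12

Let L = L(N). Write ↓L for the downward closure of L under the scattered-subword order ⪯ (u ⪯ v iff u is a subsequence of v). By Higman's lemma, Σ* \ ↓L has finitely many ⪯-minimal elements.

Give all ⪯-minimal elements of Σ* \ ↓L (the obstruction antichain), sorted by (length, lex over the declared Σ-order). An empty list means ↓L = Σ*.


min(Σ*\↓L) = [3w3333].

|Q|=32, |F|=6, |δ|=75 (13 ε).
min D↑ (7 st, q0=0, F={6}): 0:y→0,h→0,g→0,w→0,3→1 1:y→1,h→1,g→1,w→2,3→1 2:y→2,h→2,g→2,w→2,3→3 3:y→3,h→3,g→3,w→3,3→4 4:y→4,h→4,g→4,w→4,3→5 5:y→5,h→5,g→5,w→5,3→6 6:y→6,h→6,g→6,w→6,3→6.
'3w3333': N↓-sim [23, 21, 19, 17, 12, 8, 7] end={s0,s10,s20,s23,s29,s6,s8} — reject; 6/6 deletions ∈↓L.
1 minimals (antichain).


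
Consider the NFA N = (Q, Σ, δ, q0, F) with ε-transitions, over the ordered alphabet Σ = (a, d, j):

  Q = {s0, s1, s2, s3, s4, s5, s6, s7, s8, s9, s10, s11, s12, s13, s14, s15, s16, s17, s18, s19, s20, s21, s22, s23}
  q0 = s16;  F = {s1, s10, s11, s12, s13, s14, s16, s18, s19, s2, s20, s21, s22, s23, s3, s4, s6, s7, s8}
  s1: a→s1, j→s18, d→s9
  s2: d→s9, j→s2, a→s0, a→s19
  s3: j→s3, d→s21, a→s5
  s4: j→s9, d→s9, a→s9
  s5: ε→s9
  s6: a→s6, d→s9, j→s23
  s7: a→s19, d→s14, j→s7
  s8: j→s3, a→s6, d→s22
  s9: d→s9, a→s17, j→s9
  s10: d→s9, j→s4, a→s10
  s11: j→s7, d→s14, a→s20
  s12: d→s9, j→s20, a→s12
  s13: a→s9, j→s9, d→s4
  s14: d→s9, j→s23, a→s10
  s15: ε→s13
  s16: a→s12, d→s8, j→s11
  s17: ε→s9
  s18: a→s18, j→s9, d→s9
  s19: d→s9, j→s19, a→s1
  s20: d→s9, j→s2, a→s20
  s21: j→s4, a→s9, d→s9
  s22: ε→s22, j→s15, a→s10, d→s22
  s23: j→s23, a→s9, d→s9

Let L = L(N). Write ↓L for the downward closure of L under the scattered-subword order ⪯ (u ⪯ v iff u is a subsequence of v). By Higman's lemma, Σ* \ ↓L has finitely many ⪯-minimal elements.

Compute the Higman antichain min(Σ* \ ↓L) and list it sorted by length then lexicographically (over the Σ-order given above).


A = [ad, dja, jdd, ddjj, jdajj, jjaajj].

|Q|=24, |F|=19, |δ|=65 (4 ε).
min D↑ (20 st, q0=0, F={4}): 0:a→1,d→2,j→3 1:a→1,d→4,j→5 2:a→6,d→7,j→8 3:a→5,d→9,j→10 4:a→4,d→4,j→4 5:a→5,d→4,j→11 6:a→6,d→4,j→12 7:a→13,d→7,j→14 8:a→4,d→15,j→8 9:a→13,d→4,j→12 10:a→16,d→9,j→10 11:a→16,d→4,j→11 12:a→4,d→4,j→12 13:a→13,d→4,j→17 14:a→4,d→17,j→4 15:a→4,d→4,j→17 16:a→18,d→4,j→16 17:a→4,d→4,j→4 18:a→18,d→4,j→19 19:a→19,d→4,j→4 (ε-aug+det+¬).
'ad': N↓-sim [24, 14, 2] end={s17,s9} ∉↓L; 2/2 del acc.
'dja': N↓-sim [24, 14, 9, 3] end={s17,s5,s9} rej; 3/3 del acc.
'jdd': N↓-sim [24, 19, 7, 2] end={s17,s9} — reject; 3/3 single-dels accept.
'ddjj': run [24, 14, 8, 5, 2] end={s17,s9} ∉↓L; 4/4 single-dels accept.
'jdajj': |S_i|=[24, 19, 7, 4, 3, 2] end={s17,s9} ∉↓L; 5/5 single-dels accept.
'jjaajj': run [24, 19, 15, 9, 6, 4, 2] end={s17,s9} — reject; 6/6 single-dels accept.
6 minimals (antichain).
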